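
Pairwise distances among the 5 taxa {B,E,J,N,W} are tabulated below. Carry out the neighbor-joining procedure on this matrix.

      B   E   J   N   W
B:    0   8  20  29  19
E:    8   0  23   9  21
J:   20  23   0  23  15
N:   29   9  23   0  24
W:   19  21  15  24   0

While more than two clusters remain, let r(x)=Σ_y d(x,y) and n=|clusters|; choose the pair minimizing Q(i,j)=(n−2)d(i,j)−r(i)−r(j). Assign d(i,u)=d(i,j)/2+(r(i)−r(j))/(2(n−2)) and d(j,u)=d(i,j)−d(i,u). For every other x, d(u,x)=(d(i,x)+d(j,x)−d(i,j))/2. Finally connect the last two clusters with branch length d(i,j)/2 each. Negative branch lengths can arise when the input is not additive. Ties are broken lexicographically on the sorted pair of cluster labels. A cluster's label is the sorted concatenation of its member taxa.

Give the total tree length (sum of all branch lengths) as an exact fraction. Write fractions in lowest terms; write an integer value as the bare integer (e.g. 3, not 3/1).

339/8

step 1: merge (E,N) at d=9, Q=-119; branch lengths E→1/2, N→17/2; new cluster EN
  updated: d(B,EN)=14, d(EN,J)=37/2, d(EN,W)=18
step 2: merge (B,EN) at d=14, Q=-151/2; branch lengths B→61/8, EN→51/8; new cluster BEN
  updated: d(BEN,J)=49/4, d(BEN,W)=23/2
step 3: merge (BEN,J) at d=49/4, Q=-155/4; branch lengths BEN→35/8, J→63/8; new cluster BEJN
  updated: d(BEJN,W)=57/8
step 4: merge (BEJN,W) at d=57/8; branch lengths BEJN→57/16, W→57/16; new cluster BEJNW
final tree: (((B:61/8,(E:1/2,N:17/2):51/8):35/8,J:63/8):57/16,W:57/16)
total length: 339/8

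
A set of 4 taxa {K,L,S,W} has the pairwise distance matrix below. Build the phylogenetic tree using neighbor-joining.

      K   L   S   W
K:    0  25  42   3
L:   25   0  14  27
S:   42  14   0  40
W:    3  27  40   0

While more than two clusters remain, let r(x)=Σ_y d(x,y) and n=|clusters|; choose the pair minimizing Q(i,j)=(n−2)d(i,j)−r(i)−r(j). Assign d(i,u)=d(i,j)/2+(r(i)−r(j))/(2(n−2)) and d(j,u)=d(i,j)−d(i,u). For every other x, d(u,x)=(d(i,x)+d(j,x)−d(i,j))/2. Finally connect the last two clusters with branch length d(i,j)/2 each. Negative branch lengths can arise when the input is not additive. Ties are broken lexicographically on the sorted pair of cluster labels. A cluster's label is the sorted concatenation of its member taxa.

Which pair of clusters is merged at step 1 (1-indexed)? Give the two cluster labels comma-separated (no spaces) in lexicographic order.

iteration 1: select K,W (d=3, Q=-134); attach at lengths (3/2, 3/2); label the merged cluster KW
  updated: d(KW,L)=49/2, d(KW,S)=79/2
iteration 2: select KW,L (d=49/2, Q=-78); attach at lengths (25, -1/2); label the merged cluster KLW
  updated: d(KLW,S)=29/2
iteration 3: select KLW,S (d=29/2); attach at lengths (29/4, 29/4); label the merged cluster KLSW
final tree: (((K:3/2,W:3/2):25,L:-1/2):29/4,S:29/4)
total length: 42

K,W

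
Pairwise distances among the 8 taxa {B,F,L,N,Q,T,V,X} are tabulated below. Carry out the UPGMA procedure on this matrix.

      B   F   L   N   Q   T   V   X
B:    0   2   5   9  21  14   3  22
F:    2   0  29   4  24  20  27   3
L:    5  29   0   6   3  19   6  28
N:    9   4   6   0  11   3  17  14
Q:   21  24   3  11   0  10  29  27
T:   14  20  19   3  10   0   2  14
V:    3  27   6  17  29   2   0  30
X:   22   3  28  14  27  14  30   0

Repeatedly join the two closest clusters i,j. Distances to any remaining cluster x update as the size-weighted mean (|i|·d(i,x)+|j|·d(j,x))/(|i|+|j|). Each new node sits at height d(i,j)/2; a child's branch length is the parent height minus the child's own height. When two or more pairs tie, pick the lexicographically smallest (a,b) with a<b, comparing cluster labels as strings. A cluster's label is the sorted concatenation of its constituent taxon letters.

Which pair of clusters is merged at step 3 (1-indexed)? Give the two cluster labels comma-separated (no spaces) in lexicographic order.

iteration 1: select B,F (d=2); attach at lengths (1, 1); label the merged cluster BF
  updated: d(BF,L)=17, d(BF,N)=13/2, d(BF,Q)=45/2, d(BF,T)=17, d(BF,V)=15, d(BF,X)=25/2
iteration 2: select T,V (d=2); attach at lengths (1, 1); label the merged cluster TV
  updated: d(BF,TV)=16, d(L,TV)=25/2, d(N,TV)=10, d(Q,TV)=39/2, d(TV,X)=22
iteration 3: select L,Q (d=3); attach at lengths (3/2, 3/2); label the merged cluster LQ
  updated: d(BF,LQ)=79/4, d(LQ,N)=17/2, d(LQ,TV)=16, d(LQ,X)=55/2
iteration 4: select BF,N (d=13/2); attach at lengths (9/4, 13/4); label the merged cluster BFN
  updated: d(BFN,LQ)=16, d(BFN,TV)=14, d(BFN,X)=13
iteration 5: select BFN,X (d=13); attach at lengths (13/4, 13/2); label the merged cluster BFNX
  updated: d(BFNX,LQ)=151/8, d(BFNX,TV)=16
iteration 6: select BFNX,TV (d=16); attach at lengths (3/2, 7); label the merged cluster BFNTVX
  updated: d(BFNTVX,LQ)=215/12
iteration 7: select BFNTVX,LQ (d=215/12); attach at lengths (23/24, 179/24); label the merged cluster BFLNQTVX
final tree: (((((B:1,F:1):9/4,N:13/4):13/4,X:13/2):3/2,(T:1,V:1):7):23/24,(L:3/2,Q:3/2):179/24)
total length: 235/6

L,Q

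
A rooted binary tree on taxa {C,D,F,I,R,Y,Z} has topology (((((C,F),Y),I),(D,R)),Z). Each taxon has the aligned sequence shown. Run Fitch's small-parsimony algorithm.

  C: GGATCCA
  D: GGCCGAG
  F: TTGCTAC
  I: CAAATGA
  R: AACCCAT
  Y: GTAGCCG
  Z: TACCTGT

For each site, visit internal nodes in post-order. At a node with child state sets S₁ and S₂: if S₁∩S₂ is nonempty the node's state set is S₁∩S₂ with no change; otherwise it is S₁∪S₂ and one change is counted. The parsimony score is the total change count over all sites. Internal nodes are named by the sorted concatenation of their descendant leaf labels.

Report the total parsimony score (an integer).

23

[col 0] CF: children C:{G}, F:{T} ∪→ {G,T}; cost 1
[col 0] CFY: children CF:{G,T}, Y:{G} ∩→ {G}; cost 0
[col 0] CFIY: children CFY:{G}, I:{C} ∪→ {C,G}; cost 1
[col 0] DR: children D:{G}, R:{A} ∪→ {A,G}; cost 1
[col 0] CDFIRY: children CFIY:{C,G}, DR:{A,G} ∩→ {G}; cost 0
[col 0] CDFIRYZ: children CDFIRY:{G}, Z:{T} ∪→ {G,T}; cost 1
[col 1] CF: children C:{G}, F:{T} ∪→ {G,T}; cost 1
[col 1] CFY: children CF:{G,T}, Y:{T} ∩→ {T}; cost 0
[col 1] CFIY: children CFY:{T}, I:{A} ∪→ {A,T}; cost 1
[col 1] DR: children D:{G}, R:{A} ∪→ {A,G}; cost 1
[col 1] CDFIRY: children CFIY:{A,T}, DR:{A,G} ∩→ {A}; cost 0
[col 1] CDFIRYZ: children CDFIRY:{A}, Z:{A} ∩→ {A}; cost 0
[col 2] CF: children C:{A}, F:{G} ∪→ {A,G}; cost 1
[col 2] CFY: children CF:{A,G}, Y:{A} ∩→ {A}; cost 0
[col 2] CFIY: children CFY:{A}, I:{A} ∩→ {A}; cost 0
[col 2] DR: children D:{C}, R:{C} ∩→ {C}; cost 0
[col 2] CDFIRY: children CFIY:{A}, DR:{C} ∪→ {A,C}; cost 1
[col 2] CDFIRYZ: children CDFIRY:{A,C}, Z:{C} ∩→ {C}; cost 0
[col 3] CF: children C:{T}, F:{C} ∪→ {C,T}; cost 1
[col 3] CFY: children CF:{C,T}, Y:{G} ∪→ {C,G,T}; cost 1
[col 3] CFIY: children CFY:{C,G,T}, I:{A} ∪→ {A,C,G,T}; cost 1
[col 3] DR: children D:{C}, R:{C} ∩→ {C}; cost 0
[col 3] CDFIRY: children CFIY:{A,C,G,T}, DR:{C} ∩→ {C}; cost 0
[col 3] CDFIRYZ: children CDFIRY:{C}, Z:{C} ∩→ {C}; cost 0
[col 4] CF: children C:{C}, F:{T} ∪→ {C,T}; cost 1
[col 4] CFY: children CF:{C,T}, Y:{C} ∩→ {C}; cost 0
[col 4] CFIY: children CFY:{C}, I:{T} ∪→ {C,T}; cost 1
[col 4] DR: children D:{G}, R:{C} ∪→ {C,G}; cost 1
[col 4] CDFIRY: children CFIY:{C,T}, DR:{C,G} ∩→ {C}; cost 0
[col 4] CDFIRYZ: children CDFIRY:{C}, Z:{T} ∪→ {C,T}; cost 1
[col 5] CF: children C:{C}, F:{A} ∪→ {A,C}; cost 1
[col 5] CFY: children CF:{A,C}, Y:{C} ∩→ {C}; cost 0
[col 5] CFIY: children CFY:{C}, I:{G} ∪→ {C,G}; cost 1
[col 5] DR: children D:{A}, R:{A} ∩→ {A}; cost 0
[col 5] CDFIRY: children CFIY:{C,G}, DR:{A} ∪→ {A,C,G}; cost 1
[col 5] CDFIRYZ: children CDFIRY:{A,C,G}, Z:{G} ∩→ {G}; cost 0
[col 6] CF: children C:{A}, F:{C} ∪→ {A,C}; cost 1
[col 6] CFY: children CF:{A,C}, Y:{G} ∪→ {A,C,G}; cost 1
[col 6] CFIY: children CFY:{A,C,G}, I:{A} ∩→ {A}; cost 0
[col 6] DR: children D:{G}, R:{T} ∪→ {G,T}; cost 1
[col 6] CDFIRY: children CFIY:{A}, DR:{G,T} ∪→ {A,G,T}; cost 1
[col 6] CDFIRYZ: children CDFIRY:{A,G,T}, Z:{T} ∩→ {T}; cost 0
per-site changes: [4, 3, 2, 3, 4, 3, 4]; total = 23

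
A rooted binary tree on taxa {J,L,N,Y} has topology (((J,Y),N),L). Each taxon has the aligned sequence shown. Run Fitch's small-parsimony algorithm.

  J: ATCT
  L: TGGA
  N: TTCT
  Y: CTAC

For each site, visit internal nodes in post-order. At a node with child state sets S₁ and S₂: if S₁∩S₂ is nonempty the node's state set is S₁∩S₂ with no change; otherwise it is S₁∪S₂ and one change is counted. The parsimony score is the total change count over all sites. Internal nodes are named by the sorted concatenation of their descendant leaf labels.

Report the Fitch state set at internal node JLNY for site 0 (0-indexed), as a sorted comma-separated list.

site 0, node JY: J={A} ∪ Y={C} → {A,C} (+1)
site 0, node JNY: JY={A,C} ∪ N={T} → {A,C,T} (+1)
site 0, node JLNY: JNY={A,C,T} ∩ L={T} → {T} (+0)
site 1, node JY: J={T} ∩ Y={T} → {T} (+0)
site 1, node JNY: JY={T} ∩ N={T} → {T} (+0)
site 1, node JLNY: JNY={T} ∪ L={G} → {G,T} (+1)
site 2, node JY: J={C} ∪ Y={A} → {A,C} (+1)
site 2, node JNY: JY={A,C} ∩ N={C} → {C} (+0)
site 2, node JLNY: JNY={C} ∪ L={G} → {C,G} (+1)
site 3, node JY: J={T} ∪ Y={C} → {C,T} (+1)
site 3, node JNY: JY={C,T} ∩ N={T} → {T} (+0)
site 3, node JLNY: JNY={T} ∪ L={A} → {A,T} (+1)
per-site changes: [2, 1, 2, 2]; total = 7

T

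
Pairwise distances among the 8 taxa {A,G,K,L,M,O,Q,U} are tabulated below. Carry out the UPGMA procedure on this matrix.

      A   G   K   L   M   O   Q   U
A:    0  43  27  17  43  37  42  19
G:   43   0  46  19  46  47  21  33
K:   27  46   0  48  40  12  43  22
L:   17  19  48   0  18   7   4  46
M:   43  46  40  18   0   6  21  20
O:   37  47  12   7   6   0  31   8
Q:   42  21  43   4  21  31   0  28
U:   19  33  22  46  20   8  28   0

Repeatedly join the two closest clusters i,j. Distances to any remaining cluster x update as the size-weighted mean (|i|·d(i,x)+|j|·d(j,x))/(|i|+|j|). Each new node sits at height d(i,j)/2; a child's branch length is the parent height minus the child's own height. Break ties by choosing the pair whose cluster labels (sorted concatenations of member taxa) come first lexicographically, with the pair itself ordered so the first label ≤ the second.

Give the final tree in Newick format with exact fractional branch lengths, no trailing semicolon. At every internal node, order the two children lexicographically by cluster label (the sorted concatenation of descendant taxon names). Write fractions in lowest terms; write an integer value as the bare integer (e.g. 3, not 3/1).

iteration 1: select L,Q (d=4); attach at lengths (2, 2); label the merged cluster LQ
  updated: d(A,LQ)=59/2, d(G,LQ)=20, d(K,LQ)=91/2, d(LQ,M)=39/2, d(LQ,O)=19, d(LQ,U)=37
iteration 2: select M,O (d=6); attach at lengths (3, 3); label the merged cluster MO
  updated: d(A,MO)=40, d(G,MO)=93/2, d(K,MO)=26, d(LQ,MO)=77/4, d(MO,U)=14
iteration 3: select MO,U (d=14); attach at lengths (4, 7); label the merged cluster MOU
  updated: d(A,MOU)=33, d(G,MOU)=42, d(K,MOU)=74/3, d(LQ,MOU)=151/6
iteration 4: select G,LQ (d=20); attach at lengths (10, 8); label the merged cluster GLQ
  updated: d(A,GLQ)=34, d(GLQ,K)=137/3, d(GLQ,MOU)=277/9
iteration 5: select K,MOU (d=74/3); attach at lengths (37/3, 16/3); label the merged cluster KMOU
  updated: d(A,KMOU)=63/2, d(GLQ,KMOU)=69/2
iteration 6: select A,KMOU (d=63/2); attach at lengths (63/4, 41/12); label the merged cluster AKMOU
  updated: d(AKMOU,GLQ)=172/5
iteration 7: select AKMOU,GLQ (d=172/5); attach at lengths (29/20, 36/5); label the merged cluster AGKLMOQU
final tree: ((A:63/4,(K:37/3,((M:3,O:3):4,U:7):16/3):41/12):29/20,(G:10,(L:2,Q:2):8):36/5)
total length: 5069/60

((A:63/4,(K:37/3,((M:3,O:3):4,U:7):16/3):41/12):29/20,(G:10,(L:2,Q:2):8):36/5)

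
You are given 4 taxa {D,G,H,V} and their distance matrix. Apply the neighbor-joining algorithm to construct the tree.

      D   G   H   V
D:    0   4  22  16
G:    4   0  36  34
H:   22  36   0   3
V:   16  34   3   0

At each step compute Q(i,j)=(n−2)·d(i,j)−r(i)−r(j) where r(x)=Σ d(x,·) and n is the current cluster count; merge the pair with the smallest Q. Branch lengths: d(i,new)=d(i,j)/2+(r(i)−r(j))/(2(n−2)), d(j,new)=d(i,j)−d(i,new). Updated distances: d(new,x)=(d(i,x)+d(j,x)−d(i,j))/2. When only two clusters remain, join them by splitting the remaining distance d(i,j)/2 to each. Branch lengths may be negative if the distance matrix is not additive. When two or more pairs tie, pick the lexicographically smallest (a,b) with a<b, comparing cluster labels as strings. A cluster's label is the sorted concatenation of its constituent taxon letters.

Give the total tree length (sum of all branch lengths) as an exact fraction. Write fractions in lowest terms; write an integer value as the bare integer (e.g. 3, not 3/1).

1. join D+G (d=4, Q=-108) ⇒ DG; edges |D|=-6, |G|=10
  updated: d(DG,H)=27, d(DG,V)=23
2. join DG+H (d=27, Q=-53) ⇒ DGH; edges |DG|=47/2, |H|=7/2
  updated: d(DGH,V)=-1/2
3. join DGH+V (d=-1/2) ⇒ DGHV; edges |DGH|=-1/4, |V|=-1/4
final tree: (((D:-6,G:10):47/2,H:7/2):-1/4,V:-1/4)
total length: 61/2

61/2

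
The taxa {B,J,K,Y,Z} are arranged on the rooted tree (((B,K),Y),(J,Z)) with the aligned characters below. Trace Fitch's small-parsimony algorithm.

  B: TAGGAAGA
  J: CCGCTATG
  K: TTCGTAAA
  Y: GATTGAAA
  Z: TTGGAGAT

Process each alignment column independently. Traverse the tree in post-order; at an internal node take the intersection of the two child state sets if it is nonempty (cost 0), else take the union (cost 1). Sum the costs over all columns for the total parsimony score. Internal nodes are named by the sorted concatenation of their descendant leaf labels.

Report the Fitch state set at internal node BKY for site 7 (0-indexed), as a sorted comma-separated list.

A

site 0, node BK: B={T} ∩ K={T} → {T} (+0)
site 0, node BKY: BK={T} ∪ Y={G} → {G,T} (+1)
site 0, node JZ: J={C} ∪ Z={T} → {C,T} (+1)
site 0, node BJKYZ: BKY={G,T} ∩ JZ={C,T} → {T} (+0)
site 1, node BK: B={A} ∪ K={T} → {A,T} (+1)
site 1, node BKY: BK={A,T} ∩ Y={A} → {A} (+0)
site 1, node JZ: J={C} ∪ Z={T} → {C,T} (+1)
site 1, node BJKYZ: BKY={A} ∪ JZ={C,T} → {A,C,T} (+1)
site 2, node BK: B={G} ∪ K={C} → {C,G} (+1)
site 2, node BKY: BK={C,G} ∪ Y={T} → {C,G,T} (+1)
site 2, node JZ: J={G} ∩ Z={G} → {G} (+0)
site 2, node BJKYZ: BKY={C,G,T} ∩ JZ={G} → {G} (+0)
site 3, node BK: B={G} ∩ K={G} → {G} (+0)
site 3, node BKY: BK={G} ∪ Y={T} → {G,T} (+1)
site 3, node JZ: J={C} ∪ Z={G} → {C,G} (+1)
site 3, node BJKYZ: BKY={G,T} ∩ JZ={C,G} → {G} (+0)
site 4, node BK: B={A} ∪ K={T} → {A,T} (+1)
site 4, node BKY: BK={A,T} ∪ Y={G} → {A,G,T} (+1)
site 4, node JZ: J={T} ∪ Z={A} → {A,T} (+1)
site 4, node BJKYZ: BKY={A,G,T} ∩ JZ={A,T} → {A,T} (+0)
site 5, node BK: B={A} ∩ K={A} → {A} (+0)
site 5, node BKY: BK={A} ∩ Y={A} → {A} (+0)
site 5, node JZ: J={A} ∪ Z={G} → {A,G} (+1)
site 5, node BJKYZ: BKY={A} ∩ JZ={A,G} → {A} (+0)
site 6, node BK: B={G} ∪ K={A} → {A,G} (+1)
site 6, node BKY: BK={A,G} ∩ Y={A} → {A} (+0)
site 6, node JZ: J={T} ∪ Z={A} → {A,T} (+1)
site 6, node BJKYZ: BKY={A} ∩ JZ={A,T} → {A} (+0)
site 7, node BK: B={A} ∩ K={A} → {A} (+0)
site 7, node BKY: BK={A} ∩ Y={A} → {A} (+0)
site 7, node JZ: J={G} ∪ Z={T} → {G,T} (+1)
site 7, node BJKYZ: BKY={A} ∪ JZ={G,T} → {A,G,T} (+1)
per-site changes: [2, 3, 2, 2, 3, 1, 2, 2]; total = 17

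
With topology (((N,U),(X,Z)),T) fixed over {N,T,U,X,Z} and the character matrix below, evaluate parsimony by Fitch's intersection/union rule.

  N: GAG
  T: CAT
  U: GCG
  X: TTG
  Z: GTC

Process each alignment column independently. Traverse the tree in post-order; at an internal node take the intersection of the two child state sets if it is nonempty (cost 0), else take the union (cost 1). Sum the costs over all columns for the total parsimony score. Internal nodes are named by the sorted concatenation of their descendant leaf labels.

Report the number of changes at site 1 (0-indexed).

2

[col 0] NU: children N:{G}, U:{G} ∩→ {G}; cost 0
[col 0] XZ: children X:{T}, Z:{G} ∪→ {G,T}; cost 1
[col 0] NUXZ: children NU:{G}, XZ:{G,T} ∩→ {G}; cost 0
[col 0] NTUXZ: children NUXZ:{G}, T:{C} ∪→ {C,G}; cost 1
[col 1] NU: children N:{A}, U:{C} ∪→ {A,C}; cost 1
[col 1] XZ: children X:{T}, Z:{T} ∩→ {T}; cost 0
[col 1] NUXZ: children NU:{A,C}, XZ:{T} ∪→ {A,C,T}; cost 1
[col 1] NTUXZ: children NUXZ:{A,C,T}, T:{A} ∩→ {A}; cost 0
[col 2] NU: children N:{G}, U:{G} ∩→ {G}; cost 0
[col 2] XZ: children X:{G}, Z:{C} ∪→ {C,G}; cost 1
[col 2] NUXZ: children NU:{G}, XZ:{C,G} ∩→ {G}; cost 0
[col 2] NTUXZ: children NUXZ:{G}, T:{T} ∪→ {G,T}; cost 1
per-site changes: [2, 2, 2]; total = 6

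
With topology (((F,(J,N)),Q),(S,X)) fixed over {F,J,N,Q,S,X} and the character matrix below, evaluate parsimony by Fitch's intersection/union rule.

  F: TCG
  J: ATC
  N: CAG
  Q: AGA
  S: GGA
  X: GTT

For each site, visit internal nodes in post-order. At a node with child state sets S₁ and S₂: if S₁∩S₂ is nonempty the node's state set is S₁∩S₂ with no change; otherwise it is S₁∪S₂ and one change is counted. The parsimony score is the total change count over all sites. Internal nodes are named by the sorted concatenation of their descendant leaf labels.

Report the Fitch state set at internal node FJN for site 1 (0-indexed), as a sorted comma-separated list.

A,C,T

site 0, node JN: J={A} ∪ N={C} → {A,C} (+1)
site 0, node FJN: F={T} ∪ JN={A,C} → {A,C,T} (+1)
site 0, node FJNQ: FJN={A,C,T} ∩ Q={A} → {A} (+0)
site 0, node SX: S={G} ∩ X={G} → {G} (+0)
site 0, node FJNQSX: FJNQ={A} ∪ SX={G} → {A,G} (+1)
site 1, node JN: J={T} ∪ N={A} → {A,T} (+1)
site 1, node FJN: F={C} ∪ JN={A,T} → {A,C,T} (+1)
site 1, node FJNQ: FJN={A,C,T} ∪ Q={G} → {A,C,G,T} (+1)
site 1, node SX: S={G} ∪ X={T} → {G,T} (+1)
site 1, node FJNQSX: FJNQ={A,C,G,T} ∩ SX={G,T} → {G,T} (+0)
site 2, node JN: J={C} ∪ N={G} → {C,G} (+1)
site 2, node FJN: F={G} ∩ JN={C,G} → {G} (+0)
site 2, node FJNQ: FJN={G} ∪ Q={A} → {A,G} (+1)
site 2, node SX: S={A} ∪ X={T} → {A,T} (+1)
site 2, node FJNQSX: FJNQ={A,G} ∩ SX={A,T} → {A} (+0)
per-site changes: [3, 4, 3]; total = 10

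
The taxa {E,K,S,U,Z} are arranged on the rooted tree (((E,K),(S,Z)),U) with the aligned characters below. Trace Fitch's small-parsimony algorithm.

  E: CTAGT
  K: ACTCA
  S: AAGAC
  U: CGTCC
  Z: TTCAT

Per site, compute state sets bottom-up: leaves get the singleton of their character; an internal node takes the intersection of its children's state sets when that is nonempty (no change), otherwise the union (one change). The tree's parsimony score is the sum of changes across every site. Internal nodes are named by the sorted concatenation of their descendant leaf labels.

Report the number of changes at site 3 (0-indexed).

[col 0] EK: children E:{C}, K:{A} ∪→ {A,C}; cost 1
[col 0] SZ: children S:{A}, Z:{T} ∪→ {A,T}; cost 1
[col 0] EKSZ: children EK:{A,C}, SZ:{A,T} ∩→ {A}; cost 0
[col 0] EKSUZ: children EKSZ:{A}, U:{C} ∪→ {A,C}; cost 1
[col 1] EK: children E:{T}, K:{C} ∪→ {C,T}; cost 1
[col 1] SZ: children S:{A}, Z:{T} ∪→ {A,T}; cost 1
[col 1] EKSZ: children EK:{C,T}, SZ:{A,T} ∩→ {T}; cost 0
[col 1] EKSUZ: children EKSZ:{T}, U:{G} ∪→ {G,T}; cost 1
[col 2] EK: children E:{A}, K:{T} ∪→ {A,T}; cost 1
[col 2] SZ: children S:{G}, Z:{C} ∪→ {C,G}; cost 1
[col 2] EKSZ: children EK:{A,T}, SZ:{C,G} ∪→ {A,C,G,T}; cost 1
[col 2] EKSUZ: children EKSZ:{A,C,G,T}, U:{T} ∩→ {T}; cost 0
[col 3] EK: children E:{G}, K:{C} ∪→ {C,G}; cost 1
[col 3] SZ: children S:{A}, Z:{A} ∩→ {A}; cost 0
[col 3] EKSZ: children EK:{C,G}, SZ:{A} ∪→ {A,C,G}; cost 1
[col 3] EKSUZ: children EKSZ:{A,C,G}, U:{C} ∩→ {C}; cost 0
[col 4] EK: children E:{T}, K:{A} ∪→ {A,T}; cost 1
[col 4] SZ: children S:{C}, Z:{T} ∪→ {C,T}; cost 1
[col 4] EKSZ: children EK:{A,T}, SZ:{C,T} ∩→ {T}; cost 0
[col 4] EKSUZ: children EKSZ:{T}, U:{C} ∪→ {C,T}; cost 1
per-site changes: [3, 3, 3, 2, 3]; total = 14

2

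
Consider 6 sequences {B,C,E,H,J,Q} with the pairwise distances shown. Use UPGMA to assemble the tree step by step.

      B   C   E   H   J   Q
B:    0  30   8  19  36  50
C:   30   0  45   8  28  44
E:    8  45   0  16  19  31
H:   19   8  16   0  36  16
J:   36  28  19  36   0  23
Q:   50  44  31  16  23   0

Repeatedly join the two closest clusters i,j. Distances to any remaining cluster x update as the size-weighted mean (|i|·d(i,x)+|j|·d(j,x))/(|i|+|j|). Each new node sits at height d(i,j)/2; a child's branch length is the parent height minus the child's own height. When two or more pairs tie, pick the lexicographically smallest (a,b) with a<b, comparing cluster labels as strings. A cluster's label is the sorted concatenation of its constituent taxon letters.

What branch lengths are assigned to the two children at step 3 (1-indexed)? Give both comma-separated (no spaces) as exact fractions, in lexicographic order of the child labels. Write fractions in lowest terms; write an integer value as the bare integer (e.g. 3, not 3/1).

1. join B+E (d=8) ⇒ BE; edges |B|=4, |E|=4
  updated: d(BE,C)=75/2, d(BE,H)=35/2, d(BE,J)=55/2, d(BE,Q)=81/2
2. join C+H (d=8) ⇒ CH; edges |C|=4, |H|=4
  updated: d(BE,CH)=55/2, d(CH,J)=32, d(CH,Q)=30
3. join J+Q (d=23) ⇒ JQ; edges |J|=23/2, |Q|=23/2
  updated: d(BE,JQ)=34, d(CH,JQ)=31
4. join BE+CH (d=55/2) ⇒ BCEH; edges |BE|=39/4, |CH|=39/4
  updated: d(BCEH,JQ)=65/2
5. join BCEH+JQ (d=65/2) ⇒ BCEHJQ; edges |BCEH|=5/2, |JQ|=19/4
final tree: (((B:4,E:4):39/4,(C:4,H:4):39/4):5/2,(J:23/2,Q:23/2):19/4)
total length: 263/4

23/2,23/2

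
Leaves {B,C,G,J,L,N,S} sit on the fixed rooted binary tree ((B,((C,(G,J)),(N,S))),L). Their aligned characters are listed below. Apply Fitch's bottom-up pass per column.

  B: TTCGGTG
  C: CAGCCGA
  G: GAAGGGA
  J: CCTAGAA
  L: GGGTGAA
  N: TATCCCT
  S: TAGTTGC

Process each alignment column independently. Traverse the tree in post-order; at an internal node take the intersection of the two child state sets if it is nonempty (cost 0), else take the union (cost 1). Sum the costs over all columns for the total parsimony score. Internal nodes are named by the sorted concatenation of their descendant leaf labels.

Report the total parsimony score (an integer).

[col 0] GJ: children G:{G}, J:{C} ∪→ {C,G}; cost 1
[col 0] CGJ: children C:{C}, GJ:{C,G} ∩→ {C}; cost 0
[col 0] NS: children N:{T}, S:{T} ∩→ {T}; cost 0
[col 0] CGJNS: children CGJ:{C}, NS:{T} ∪→ {C,T}; cost 1
[col 0] BCGJNS: children B:{T}, CGJNS:{C,T} ∩→ {T}; cost 0
[col 0] BCGJLNS: children BCGJNS:{T}, L:{G} ∪→ {G,T}; cost 1
[col 1] GJ: children G:{A}, J:{C} ∪→ {A,C}; cost 1
[col 1] CGJ: children C:{A}, GJ:{A,C} ∩→ {A}; cost 0
[col 1] NS: children N:{A}, S:{A} ∩→ {A}; cost 0
[col 1] CGJNS: children CGJ:{A}, NS:{A} ∩→ {A}; cost 0
[col 1] BCGJNS: children B:{T}, CGJNS:{A} ∪→ {A,T}; cost 1
[col 1] BCGJLNS: children BCGJNS:{A,T}, L:{G} ∪→ {A,G,T}; cost 1
[col 2] GJ: children G:{A}, J:{T} ∪→ {A,T}; cost 1
[col 2] CGJ: children C:{G}, GJ:{A,T} ∪→ {A,G,T}; cost 1
[col 2] NS: children N:{T}, S:{G} ∪→ {G,T}; cost 1
[col 2] CGJNS: children CGJ:{A,G,T}, NS:{G,T} ∩→ {G,T}; cost 0
[col 2] BCGJNS: children B:{C}, CGJNS:{G,T} ∪→ {C,G,T}; cost 1
[col 2] BCGJLNS: children BCGJNS:{C,G,T}, L:{G} ∩→ {G}; cost 0
[col 3] GJ: children G:{G}, J:{A} ∪→ {A,G}; cost 1
[col 3] CGJ: children C:{C}, GJ:{A,G} ∪→ {A,C,G}; cost 1
[col 3] NS: children N:{C}, S:{T} ∪→ {C,T}; cost 1
[col 3] CGJNS: children CGJ:{A,C,G}, NS:{C,T} ∩→ {C}; cost 0
[col 3] BCGJNS: children B:{G}, CGJNS:{C} ∪→ {C,G}; cost 1
[col 3] BCGJLNS: children BCGJNS:{C,G}, L:{T} ∪→ {C,G,T}; cost 1
[col 4] GJ: children G:{G}, J:{G} ∩→ {G}; cost 0
[col 4] CGJ: children C:{C}, GJ:{G} ∪→ {C,G}; cost 1
[col 4] NS: children N:{C}, S:{T} ∪→ {C,T}; cost 1
[col 4] CGJNS: children CGJ:{C,G}, NS:{C,T} ∩→ {C}; cost 0
[col 4] BCGJNS: children B:{G}, CGJNS:{C} ∪→ {C,G}; cost 1
[col 4] BCGJLNS: children BCGJNS:{C,G}, L:{G} ∩→ {G}; cost 0
[col 5] GJ: children G:{G}, J:{A} ∪→ {A,G}; cost 1
[col 5] CGJ: children C:{G}, GJ:{A,G} ∩→ {G}; cost 0
[col 5] NS: children N:{C}, S:{G} ∪→ {C,G}; cost 1
[col 5] CGJNS: children CGJ:{G}, NS:{C,G} ∩→ {G}; cost 0
[col 5] BCGJNS: children B:{T}, CGJNS:{G} ∪→ {G,T}; cost 1
[col 5] BCGJLNS: children BCGJNS:{G,T}, L:{A} ∪→ {A,G,T}; cost 1
[col 6] GJ: children G:{A}, J:{A} ∩→ {A}; cost 0
[col 6] CGJ: children C:{A}, GJ:{A} ∩→ {A}; cost 0
[col 6] NS: children N:{T}, S:{C} ∪→ {C,T}; cost 1
[col 6] CGJNS: children CGJ:{A}, NS:{C,T} ∪→ {A,C,T}; cost 1
[col 6] BCGJNS: children B:{G}, CGJNS:{A,C,T} ∪→ {A,C,G,T}; cost 1
[col 6] BCGJLNS: children BCGJNS:{A,C,G,T}, L:{A} ∩→ {A}; cost 0
per-site changes: [3, 3, 4, 5, 3, 4, 3]; total = 25

25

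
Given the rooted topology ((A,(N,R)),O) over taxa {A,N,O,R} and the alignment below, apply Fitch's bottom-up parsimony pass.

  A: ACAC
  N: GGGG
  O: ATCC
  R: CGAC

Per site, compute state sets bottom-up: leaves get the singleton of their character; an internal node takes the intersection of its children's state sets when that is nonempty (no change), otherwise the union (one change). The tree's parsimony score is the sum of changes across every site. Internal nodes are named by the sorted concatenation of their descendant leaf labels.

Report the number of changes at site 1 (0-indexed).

[col 0] NR: children N:{G}, R:{C} ∪→ {C,G}; cost 1
[col 0] ANR: children A:{A}, NR:{C,G} ∪→ {A,C,G}; cost 1
[col 0] ANOR: children ANR:{A,C,G}, O:{A} ∩→ {A}; cost 0
[col 1] NR: children N:{G}, R:{G} ∩→ {G}; cost 0
[col 1] ANR: children A:{C}, NR:{G} ∪→ {C,G}; cost 1
[col 1] ANOR: children ANR:{C,G}, O:{T} ∪→ {C,G,T}; cost 1
[col 2] NR: children N:{G}, R:{A} ∪→ {A,G}; cost 1
[col 2] ANR: children A:{A}, NR:{A,G} ∩→ {A}; cost 0
[col 2] ANOR: children ANR:{A}, O:{C} ∪→ {A,C}; cost 1
[col 3] NR: children N:{G}, R:{C} ∪→ {C,G}; cost 1
[col 3] ANR: children A:{C}, NR:{C,G} ∩→ {C}; cost 0
[col 3] ANOR: children ANR:{C}, O:{C} ∩→ {C}; cost 0
per-site changes: [2, 2, 2, 1]; total = 7

2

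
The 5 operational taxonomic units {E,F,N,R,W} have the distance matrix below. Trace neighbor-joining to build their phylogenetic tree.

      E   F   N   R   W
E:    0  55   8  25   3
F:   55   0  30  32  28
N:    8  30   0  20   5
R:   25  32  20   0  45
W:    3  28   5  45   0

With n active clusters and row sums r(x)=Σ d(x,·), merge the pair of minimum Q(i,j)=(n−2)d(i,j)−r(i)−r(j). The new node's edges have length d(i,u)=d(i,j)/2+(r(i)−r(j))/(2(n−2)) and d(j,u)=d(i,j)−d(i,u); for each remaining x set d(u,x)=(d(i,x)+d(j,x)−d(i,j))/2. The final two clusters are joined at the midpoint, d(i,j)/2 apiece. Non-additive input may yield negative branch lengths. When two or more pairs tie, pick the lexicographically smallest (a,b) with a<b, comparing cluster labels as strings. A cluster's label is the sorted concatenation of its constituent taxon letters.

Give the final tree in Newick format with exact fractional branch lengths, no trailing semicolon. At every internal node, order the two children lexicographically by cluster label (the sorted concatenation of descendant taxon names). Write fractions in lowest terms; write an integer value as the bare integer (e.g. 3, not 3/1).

(((E:25/8,W:-1/8):67/8,(F:119/6,R:73/6):99/8):-27/16,N:-27/16)

1. join F+R (d=32, Q=-171) ⇒ FR; edges |F|=119/6, |R|=73/6
  updated: d(E,FR)=24, d(FR,N)=9, d(FR,W)=41/2
2. join E+W (d=3, Q=-115/2) ⇒ EW; edges |E|=25/8, |W|=-1/8
  updated: d(EW,FR)=83/4, d(EW,N)=5
3. join EW+FR (d=83/4, Q=-139/4) ⇒ EFRW; edges |EW|=67/8, |FR|=99/8
  updated: d(EFRW,N)=-27/8
4. join EFRW+N (d=-27/8) ⇒ EFNRW; edges |EFRW|=-27/16, |N|=-27/16
final tree: (((E:25/8,W:-1/8):67/8,(F:119/6,R:73/6):99/8):-27/16,N:-27/16)
total length: 419/8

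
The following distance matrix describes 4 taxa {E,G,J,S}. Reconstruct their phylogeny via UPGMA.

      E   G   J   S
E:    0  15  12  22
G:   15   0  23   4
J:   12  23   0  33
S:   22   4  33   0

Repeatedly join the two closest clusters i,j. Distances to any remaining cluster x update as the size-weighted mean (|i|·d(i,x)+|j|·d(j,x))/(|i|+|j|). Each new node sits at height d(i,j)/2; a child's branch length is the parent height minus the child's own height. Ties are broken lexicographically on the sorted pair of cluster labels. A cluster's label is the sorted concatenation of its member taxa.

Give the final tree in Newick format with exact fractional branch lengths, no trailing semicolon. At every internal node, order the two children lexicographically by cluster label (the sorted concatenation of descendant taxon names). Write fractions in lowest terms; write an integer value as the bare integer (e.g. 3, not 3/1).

step 1: merge (G,S) at d=4; branch lengths G→2, S→2; new cluster GS
  updated: d(E,GS)=37/2, d(GS,J)=28
step 2: merge (E,J) at d=12; branch lengths E→6, J→6; new cluster EJ
  updated: d(EJ,GS)=93/4
step 3: merge (EJ,GS) at d=93/4; branch lengths EJ→45/8, GS→77/8; new cluster EGJS
final tree: ((E:6,J:6):45/8,(G:2,S:2):77/8)
total length: 125/4

((E:6,J:6):45/8,(G:2,S:2):77/8)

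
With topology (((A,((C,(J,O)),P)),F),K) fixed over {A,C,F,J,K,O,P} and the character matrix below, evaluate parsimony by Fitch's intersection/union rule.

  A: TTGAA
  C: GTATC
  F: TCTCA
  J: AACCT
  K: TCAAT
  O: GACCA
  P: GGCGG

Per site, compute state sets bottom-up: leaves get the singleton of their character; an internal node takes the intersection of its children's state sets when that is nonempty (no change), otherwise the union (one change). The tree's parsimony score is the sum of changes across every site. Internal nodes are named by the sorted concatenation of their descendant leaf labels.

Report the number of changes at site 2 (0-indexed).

4

site 0, node JO: J={A} ∪ O={G} → {A,G} (+1)
site 0, node CJO: C={G} ∩ JO={A,G} → {G} (+0)
site 0, node CJOP: CJO={G} ∩ P={G} → {G} (+0)
site 0, node ACJOP: A={T} ∪ CJOP={G} → {G,T} (+1)
site 0, node ACFJOP: ACJOP={G,T} ∩ F={T} → {T} (+0)
site 0, node ACFJKOP: ACFJOP={T} ∩ K={T} → {T} (+0)
site 1, node JO: J={A} ∩ O={A} → {A} (+0)
site 1, node CJO: C={T} ∪ JO={A} → {A,T} (+1)
site 1, node CJOP: CJO={A,T} ∪ P={G} → {A,G,T} (+1)
site 1, node ACJOP: A={T} ∩ CJOP={A,G,T} → {T} (+0)
site 1, node ACFJOP: ACJOP={T} ∪ F={C} → {C,T} (+1)
site 1, node ACFJKOP: ACFJOP={C,T} ∩ K={C} → {C} (+0)
site 2, node JO: J={C} ∩ O={C} → {C} (+0)
site 2, node CJO: C={A} ∪ JO={C} → {A,C} (+1)
site 2, node CJOP: CJO={A,C} ∩ P={C} → {C} (+0)
site 2, node ACJOP: A={G} ∪ CJOP={C} → {C,G} (+1)
site 2, node ACFJOP: ACJOP={C,G} ∪ F={T} → {C,G,T} (+1)
site 2, node ACFJKOP: ACFJOP={C,G,T} ∪ K={A} → {A,C,G,T} (+1)
site 3, node JO: J={C} ∩ O={C} → {C} (+0)
site 3, node CJO: C={T} ∪ JO={C} → {C,T} (+1)
site 3, node CJOP: CJO={C,T} ∪ P={G} → {C,G,T} (+1)
site 3, node ACJOP: A={A} ∪ CJOP={C,G,T} → {A,C,G,T} (+1)
site 3, node ACFJOP: ACJOP={A,C,G,T} ∩ F={C} → {C} (+0)
site 3, node ACFJKOP: ACFJOP={C} ∪ K={A} → {A,C} (+1)
site 4, node JO: J={T} ∪ O={A} → {A,T} (+1)
site 4, node CJO: C={C} ∪ JO={A,T} → {A,C,T} (+1)
site 4, node CJOP: CJO={A,C,T} ∪ P={G} → {A,C,G,T} (+1)
site 4, node ACJOP: A={A} ∩ CJOP={A,C,G,T} → {A} (+0)
site 4, node ACFJOP: ACJOP={A} ∩ F={A} → {A} (+0)
site 4, node ACFJKOP: ACFJOP={A} ∪ K={T} → {A,T} (+1)
per-site changes: [2, 3, 4, 4, 4]; total = 17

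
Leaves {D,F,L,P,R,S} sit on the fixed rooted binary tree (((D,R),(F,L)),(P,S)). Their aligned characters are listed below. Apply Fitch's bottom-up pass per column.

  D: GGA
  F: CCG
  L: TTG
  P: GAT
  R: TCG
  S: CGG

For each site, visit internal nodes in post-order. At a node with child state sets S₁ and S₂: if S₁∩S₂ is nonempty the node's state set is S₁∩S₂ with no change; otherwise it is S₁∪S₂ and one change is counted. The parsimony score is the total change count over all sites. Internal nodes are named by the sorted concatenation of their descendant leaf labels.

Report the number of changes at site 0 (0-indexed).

site 0, node DR: D={G} ∪ R={T} → {G,T} (+1)
site 0, node FL: F={C} ∪ L={T} → {C,T} (+1)
site 0, node DFLR: DR={G,T} ∩ FL={C,T} → {T} (+0)
site 0, node PS: P={G} ∪ S={C} → {C,G} (+1)
site 0, node DFLPRS: DFLR={T} ∪ PS={C,G} → {C,G,T} (+1)
site 1, node DR: D={G} ∪ R={C} → {C,G} (+1)
site 1, node FL: F={C} ∪ L={T} → {C,T} (+1)
site 1, node DFLR: DR={C,G} ∩ FL={C,T} → {C} (+0)
site 1, node PS: P={A} ∪ S={G} → {A,G} (+1)
site 1, node DFLPRS: DFLR={C} ∪ PS={A,G} → {A,C,G} (+1)
site 2, node DR: D={A} ∪ R={G} → {A,G} (+1)
site 2, node FL: F={G} ∩ L={G} → {G} (+0)
site 2, node DFLR: DR={A,G} ∩ FL={G} → {G} (+0)
site 2, node PS: P={T} ∪ S={G} → {G,T} (+1)
site 2, node DFLPRS: DFLR={G} ∩ PS={G,T} → {G} (+0)
per-site changes: [4, 4, 2]; total = 10

4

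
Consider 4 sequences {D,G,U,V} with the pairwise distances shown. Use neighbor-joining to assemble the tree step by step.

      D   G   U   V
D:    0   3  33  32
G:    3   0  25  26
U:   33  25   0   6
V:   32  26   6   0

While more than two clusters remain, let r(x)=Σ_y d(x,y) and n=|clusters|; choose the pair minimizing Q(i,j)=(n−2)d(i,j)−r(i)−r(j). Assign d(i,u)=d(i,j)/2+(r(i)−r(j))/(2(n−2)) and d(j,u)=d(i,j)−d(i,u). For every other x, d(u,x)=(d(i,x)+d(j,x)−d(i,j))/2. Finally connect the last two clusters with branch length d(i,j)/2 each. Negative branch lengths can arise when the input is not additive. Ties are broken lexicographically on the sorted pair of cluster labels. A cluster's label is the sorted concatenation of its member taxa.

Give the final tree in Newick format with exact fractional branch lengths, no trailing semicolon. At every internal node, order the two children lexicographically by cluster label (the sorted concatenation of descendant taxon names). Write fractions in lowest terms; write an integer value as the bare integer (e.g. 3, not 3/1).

(((D:5,G:-2):49/2,U:3):3/2,V:3/2)

1. join D+G (d=3, Q=-116) ⇒ DG; edges |D|=5, |G|=-2
  updated: d(DG,U)=55/2, d(DG,V)=55/2
2. join DG+U (d=55/2, Q=-61) ⇒ DGU; edges |DG|=49/2, |U|=3
  updated: d(DGU,V)=3
3. join DGU+V (d=3) ⇒ DGUV; edges |DGU|=3/2, |V|=3/2
final tree: (((D:5,G:-2):49/2,U:3):3/2,V:3/2)
total length: 67/2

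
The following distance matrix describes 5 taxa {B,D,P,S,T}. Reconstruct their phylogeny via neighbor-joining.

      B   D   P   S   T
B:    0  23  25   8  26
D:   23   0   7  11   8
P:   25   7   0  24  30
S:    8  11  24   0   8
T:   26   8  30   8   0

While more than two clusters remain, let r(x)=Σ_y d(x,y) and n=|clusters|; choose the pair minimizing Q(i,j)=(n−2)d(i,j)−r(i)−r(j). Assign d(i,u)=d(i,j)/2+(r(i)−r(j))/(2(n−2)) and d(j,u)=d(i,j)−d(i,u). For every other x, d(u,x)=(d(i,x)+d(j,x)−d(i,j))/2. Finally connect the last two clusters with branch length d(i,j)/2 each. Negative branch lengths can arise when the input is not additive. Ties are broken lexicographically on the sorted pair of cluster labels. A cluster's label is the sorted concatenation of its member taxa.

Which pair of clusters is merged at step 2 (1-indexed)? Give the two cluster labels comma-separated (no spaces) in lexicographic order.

1. join D+P (d=7, Q=-114) ⇒ DP; edges |D|=-8/3, |P|=29/3
  updated: d(B,DP)=41/2, d(DP,S)=14, d(DP,T)=31/2
2. join B+S (d=8, Q=-137/2) ⇒ BS; edges |B|=81/8, |S|=-17/8
  updated: d(BS,DP)=53/4, d(BS,T)=13
3. join BS+DP (d=53/4, Q=-167/4) ⇒ BDPS; edges |BS|=43/8, |DP|=63/8
  updated: d(BDPS,T)=61/8
4. join BDPS+T (d=61/8) ⇒ BDPST; edges |BDPS|=61/16, |T|=61/16
final tree: (((B:81/8,S:-17/8):43/8,(D:-8/3,P:29/3):63/8):61/16,T:61/16)
total length: 287/8

B,S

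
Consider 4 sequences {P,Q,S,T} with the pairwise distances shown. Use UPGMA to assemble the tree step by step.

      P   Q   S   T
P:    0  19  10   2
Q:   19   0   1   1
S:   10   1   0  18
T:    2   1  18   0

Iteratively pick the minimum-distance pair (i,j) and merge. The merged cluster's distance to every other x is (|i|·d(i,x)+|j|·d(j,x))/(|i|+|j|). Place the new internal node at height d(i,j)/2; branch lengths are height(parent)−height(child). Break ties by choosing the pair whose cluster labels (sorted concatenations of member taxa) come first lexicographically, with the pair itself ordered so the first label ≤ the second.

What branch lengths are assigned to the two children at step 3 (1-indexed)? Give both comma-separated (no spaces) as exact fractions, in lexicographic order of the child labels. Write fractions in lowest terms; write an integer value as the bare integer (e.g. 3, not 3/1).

5,11/2

step 1: merge (Q,S) at d=1; branch lengths Q→1/2, S→1/2; new cluster QS
  updated: d(P,QS)=29/2, d(QS,T)=19/2
step 2: merge (P,T) at d=2; branch lengths P→1, T→1; new cluster PT
  updated: d(PT,QS)=12
step 3: merge (PT,QS) at d=12; branch lengths PT→5, QS→11/2; new cluster PQST
final tree: ((P:1,T:1):5,(Q:1/2,S:1/2):11/2)
total length: 27/2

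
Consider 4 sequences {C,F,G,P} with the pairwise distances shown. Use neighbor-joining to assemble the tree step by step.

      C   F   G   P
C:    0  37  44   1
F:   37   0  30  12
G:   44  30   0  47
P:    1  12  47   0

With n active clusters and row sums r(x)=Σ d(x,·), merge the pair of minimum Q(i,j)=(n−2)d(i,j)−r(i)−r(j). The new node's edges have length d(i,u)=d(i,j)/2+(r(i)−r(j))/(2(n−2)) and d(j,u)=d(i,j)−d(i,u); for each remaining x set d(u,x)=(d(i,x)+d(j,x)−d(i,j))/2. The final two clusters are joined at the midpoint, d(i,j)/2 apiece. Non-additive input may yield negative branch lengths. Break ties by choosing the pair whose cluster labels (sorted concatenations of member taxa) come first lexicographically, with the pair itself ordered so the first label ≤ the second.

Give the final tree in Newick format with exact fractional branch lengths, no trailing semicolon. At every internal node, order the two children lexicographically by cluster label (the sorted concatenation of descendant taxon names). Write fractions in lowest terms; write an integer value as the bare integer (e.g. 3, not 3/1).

(((C:6,P:-5):39/2,F:9/2):51/4,G:51/4)

1. join C+P (d=1, Q=-140) ⇒ CP; edges |C|=6, |P|=-5
  updated: d(CP,F)=24, d(CP,G)=45
2. join CP+F (d=24, Q=-99) ⇒ CFP; edges |CP|=39/2, |F|=9/2
  updated: d(CFP,G)=51/2
3. join CFP+G (d=51/2) ⇒ CFGP; edges |CFP|=51/4, |G|=51/4
final tree: (((C:6,P:-5):39/2,F:9/2):51/4,G:51/4)
total length: 101/2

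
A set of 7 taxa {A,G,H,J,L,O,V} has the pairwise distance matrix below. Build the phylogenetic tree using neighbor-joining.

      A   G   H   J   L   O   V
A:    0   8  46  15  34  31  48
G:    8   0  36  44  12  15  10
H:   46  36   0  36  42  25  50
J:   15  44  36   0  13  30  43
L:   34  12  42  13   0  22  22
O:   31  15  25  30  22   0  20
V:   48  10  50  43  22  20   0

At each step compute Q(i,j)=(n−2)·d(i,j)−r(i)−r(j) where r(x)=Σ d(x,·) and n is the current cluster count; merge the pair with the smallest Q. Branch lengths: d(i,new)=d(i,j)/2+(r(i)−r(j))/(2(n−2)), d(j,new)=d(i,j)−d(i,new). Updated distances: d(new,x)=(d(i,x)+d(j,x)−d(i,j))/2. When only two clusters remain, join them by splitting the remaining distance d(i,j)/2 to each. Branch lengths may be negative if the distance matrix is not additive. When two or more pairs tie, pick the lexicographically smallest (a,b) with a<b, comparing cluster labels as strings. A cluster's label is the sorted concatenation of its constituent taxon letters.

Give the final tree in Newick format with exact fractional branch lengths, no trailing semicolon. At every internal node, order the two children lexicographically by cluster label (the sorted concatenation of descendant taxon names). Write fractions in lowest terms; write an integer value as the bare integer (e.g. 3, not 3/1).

((((A:38/5,J:37/5):77/8,(H:131/6,O:19/6):49/8):4,(G:-17/16,V:177/16):49/8):47/16,L:47/16)

iteration 1: select A,J (d=15, Q=-288); attach at lengths (38/5, 37/5); label the merged cluster AJ
  updated: d(AJ,G)=37/2, d(AJ,H)=67/2, d(AJ,L)=16, d(AJ,O)=23, d(AJ,V)=38
iteration 2: select G,V (d=10, Q=-383/2); attach at lengths (-17/16, 177/16); label the merged cluster GV
  updated: d(AJ,GV)=93/4, d(GV,H)=38, d(GV,L)=12, d(GV,O)=25/2
iteration 3: select H,O (d=25, Q=-146); attach at lengths (131/6, 19/6); label the merged cluster HO
  updated: d(AJ,HO)=63/4, d(GV,HO)=51/4, d(HO,L)=39/2
iteration 4: select AJ,HO (d=63/4, Q=-143/2); attach at lengths (77/8, 49/8); label the merged cluster AHJO
  updated: d(AHJO,GV)=81/8, d(AHJO,L)=79/8
iteration 5: select AHJO,GV (d=81/8, Q=-32); attach at lengths (4, 49/8); label the merged cluster AGHJOV
  updated: d(AGHJOV,L)=47/8
iteration 6: select AGHJOV,L (d=47/8); attach at lengths (47/16, 47/16); label the merged cluster AGHJLOV
final tree: ((((A:38/5,J:37/5):77/8,(H:131/6,O:19/6):49/8):4,(G:-17/16,V:177/16):49/8):47/16,L:47/16)
total length: 327/4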